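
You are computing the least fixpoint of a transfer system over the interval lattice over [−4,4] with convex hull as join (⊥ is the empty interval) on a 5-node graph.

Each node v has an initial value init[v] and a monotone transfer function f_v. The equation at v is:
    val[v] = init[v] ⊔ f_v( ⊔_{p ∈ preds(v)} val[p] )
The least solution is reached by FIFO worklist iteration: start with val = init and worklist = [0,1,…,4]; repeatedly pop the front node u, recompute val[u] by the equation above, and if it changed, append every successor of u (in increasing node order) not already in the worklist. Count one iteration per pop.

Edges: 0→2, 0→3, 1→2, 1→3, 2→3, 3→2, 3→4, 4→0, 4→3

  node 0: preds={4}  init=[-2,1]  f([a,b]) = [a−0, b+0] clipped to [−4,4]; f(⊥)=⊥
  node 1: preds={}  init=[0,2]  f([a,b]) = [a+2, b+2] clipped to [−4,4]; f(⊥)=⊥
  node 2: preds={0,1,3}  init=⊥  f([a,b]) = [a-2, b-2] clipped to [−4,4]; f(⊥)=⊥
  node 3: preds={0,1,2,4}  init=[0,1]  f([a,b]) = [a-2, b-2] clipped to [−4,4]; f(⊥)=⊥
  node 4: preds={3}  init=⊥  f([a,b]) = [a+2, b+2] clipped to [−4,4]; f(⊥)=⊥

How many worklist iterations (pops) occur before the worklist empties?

10

Trace (10 dequeues):
  [1] u=0 | in ⊥ | out [-2,1] | ==
  [2] u=1 | in ⊥ | out [0,2] | ==
  [3] u=2 | in [-2,2] | out [-4,0] | prev ⊥ | push {}
  [4] u=3 | in [-4,2] | out [-4,1] | prev [0,1] | push {2}
  [5] u=4 | in [-4,1] | out [-2,3] | prev ⊥ | push {0,3}
  [6] u=2 | in [-4,2] | out [-4,0] | ==
  [7] u=0 | in [-2,3] | out [-2,3] | prev [-2,1] | push {2}
  [8] u=3 | in [-4,3] | out [-4,1] | ==
  [9] u=2 | in [-4,3] | out [-4,1] | prev [-4,0] | push {3}
  [10] u=3 | in [-4,3] | out [-4,1] | ==

Converged values:
  [0] [-2,3]
  [1] [0,2]
  [2] [-4,1]
  [3] [-4,1]
  [4] [-2,3]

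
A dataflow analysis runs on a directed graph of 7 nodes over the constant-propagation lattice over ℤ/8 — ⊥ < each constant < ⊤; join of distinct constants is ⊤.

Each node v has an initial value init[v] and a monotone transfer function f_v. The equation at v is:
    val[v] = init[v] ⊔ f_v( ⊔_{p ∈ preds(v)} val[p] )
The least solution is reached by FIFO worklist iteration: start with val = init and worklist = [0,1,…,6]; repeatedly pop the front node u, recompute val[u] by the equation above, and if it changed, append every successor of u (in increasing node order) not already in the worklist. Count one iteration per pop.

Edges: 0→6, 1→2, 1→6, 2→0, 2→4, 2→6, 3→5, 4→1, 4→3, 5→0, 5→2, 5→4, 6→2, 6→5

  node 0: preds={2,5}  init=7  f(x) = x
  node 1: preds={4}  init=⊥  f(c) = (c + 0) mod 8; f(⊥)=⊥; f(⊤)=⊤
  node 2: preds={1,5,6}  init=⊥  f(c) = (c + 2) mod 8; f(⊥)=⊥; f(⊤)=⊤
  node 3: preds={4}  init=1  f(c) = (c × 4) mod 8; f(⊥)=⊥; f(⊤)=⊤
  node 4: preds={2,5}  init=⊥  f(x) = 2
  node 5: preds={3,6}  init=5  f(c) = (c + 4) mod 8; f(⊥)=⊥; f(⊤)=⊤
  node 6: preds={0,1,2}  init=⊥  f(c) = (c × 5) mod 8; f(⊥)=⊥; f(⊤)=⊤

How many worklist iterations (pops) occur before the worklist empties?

Iteration log — 16 steps:
  step 1. node 0  ⊔preds=5  new=⊤  old=7  +wl: 
  step 2. node 1  ⊔preds=⊥  new=⊥  stable
  step 3. node 2  ⊔preds=5  new=7  old=⊥  +wl: 0
  step 4. node 3  ⊔preds=⊥  new=1  stable
  step 5. node 4  ⊔preds=⊤  new=2  old=⊥  +wl: 1,3
  step 6. node 5  ⊔preds=1  new=5  stable
  step 7. node 6  ⊔preds=⊤  new=⊤  old=⊥  +wl: 2,5
  step 8. node 0  ⊔preds=⊤  new=⊤  stable
  step 9. node 1  ⊔preds=2  new=2  old=⊥  +wl: 6
  step 10. node 3  ⊔preds=2  new=⊤  old=1  +wl: 
  step 11. node 2  ⊔preds=⊤  new=⊤  old=7  +wl: 0,4
  step 12. node 5  ⊔preds=⊤  new=⊤  old=5  +wl: 2
  step 13. node 6  ⊔preds=⊤  new=⊤  stable
  step 14. node 0  ⊔preds=⊤  new=⊤  stable
  step 15. node 4  ⊔preds=⊤  new=2  stable
  step 16. node 2  ⊔preds=⊤  new=⊤  stable

Least fixpoint reached:
  node 0: ⊤
  node 1: 2
  node 2: ⊤
  node 3: ⊤
  node 4: 2
  node 5: ⊤
  node 6: ⊤

16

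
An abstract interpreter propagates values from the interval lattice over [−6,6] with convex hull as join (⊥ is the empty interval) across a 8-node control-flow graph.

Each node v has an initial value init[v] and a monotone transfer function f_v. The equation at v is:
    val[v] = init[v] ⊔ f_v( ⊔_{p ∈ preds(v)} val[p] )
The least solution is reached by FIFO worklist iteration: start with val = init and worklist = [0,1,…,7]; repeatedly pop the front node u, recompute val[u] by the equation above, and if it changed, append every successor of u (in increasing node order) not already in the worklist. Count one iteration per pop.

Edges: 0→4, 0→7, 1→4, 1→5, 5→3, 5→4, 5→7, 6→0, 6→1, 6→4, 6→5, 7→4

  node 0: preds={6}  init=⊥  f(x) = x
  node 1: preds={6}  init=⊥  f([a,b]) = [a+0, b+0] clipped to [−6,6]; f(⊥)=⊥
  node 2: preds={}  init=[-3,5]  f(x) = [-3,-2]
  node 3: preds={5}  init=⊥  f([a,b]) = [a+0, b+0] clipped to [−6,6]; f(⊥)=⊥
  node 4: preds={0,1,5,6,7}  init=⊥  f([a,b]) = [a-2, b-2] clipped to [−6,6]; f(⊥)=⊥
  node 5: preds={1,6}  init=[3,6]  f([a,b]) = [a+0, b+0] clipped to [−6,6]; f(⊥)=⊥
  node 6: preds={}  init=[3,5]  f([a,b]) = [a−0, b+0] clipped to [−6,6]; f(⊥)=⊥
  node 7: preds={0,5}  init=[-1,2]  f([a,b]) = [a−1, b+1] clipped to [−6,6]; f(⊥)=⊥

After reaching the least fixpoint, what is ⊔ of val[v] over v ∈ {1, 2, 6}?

Iteration log — 9 steps:
  step 1. node 0  ⊔preds=[3,5]  new=[3,5]  old=⊥  +wl: 
  step 2. node 1  ⊔preds=[3,5]  new=[3,5]  old=⊥  +wl: 
  step 3. node 2  ⊔preds=⊥  new=[-3,5]  stable
  step 4. node 3  ⊔preds=[3,6]  new=[3,6]  old=⊥  +wl: 
  step 5. node 4  ⊔preds=[-1,6]  new=[-3,4]  old=⊥  +wl: 
  step 6. node 5  ⊔preds=[3,5]  new=[3,6]  stable
  step 7. node 6  ⊔preds=⊥  new=[3,5]  stable
  step 8. node 7  ⊔preds=[3,6]  new=[-1,6]  old=[-1,2]  +wl: 4
  step 9. node 4  ⊔preds=[-1,6]  new=[-3,4]  stable

Least fixpoint reached:
  node 0: [3,5]
  node 1: [3,5]
  node 2: [-3,5]
  node 3: [3,6]
  node 4: [-3,4]
  node 5: [3,6]
  node 6: [3,5]
  node 7: [-1,6]

[-3,5]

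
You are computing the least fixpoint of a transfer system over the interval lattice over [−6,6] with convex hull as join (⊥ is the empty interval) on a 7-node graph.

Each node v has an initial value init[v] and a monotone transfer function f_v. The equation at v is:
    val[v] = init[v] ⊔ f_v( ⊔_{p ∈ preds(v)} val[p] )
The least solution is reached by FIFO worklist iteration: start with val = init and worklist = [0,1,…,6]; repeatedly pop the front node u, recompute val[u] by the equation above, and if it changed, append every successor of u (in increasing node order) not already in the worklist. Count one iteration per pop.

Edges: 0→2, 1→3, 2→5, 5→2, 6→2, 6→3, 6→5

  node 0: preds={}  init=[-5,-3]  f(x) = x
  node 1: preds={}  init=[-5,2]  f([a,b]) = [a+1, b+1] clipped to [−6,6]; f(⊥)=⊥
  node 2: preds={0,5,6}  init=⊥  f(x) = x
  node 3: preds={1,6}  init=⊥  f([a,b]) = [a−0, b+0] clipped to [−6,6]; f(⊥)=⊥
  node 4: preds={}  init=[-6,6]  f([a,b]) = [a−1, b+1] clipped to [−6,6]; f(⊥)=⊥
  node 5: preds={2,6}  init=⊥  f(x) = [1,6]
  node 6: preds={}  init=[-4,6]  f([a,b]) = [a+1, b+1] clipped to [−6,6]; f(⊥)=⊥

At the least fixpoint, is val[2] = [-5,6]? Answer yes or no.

Trace (8 dequeues):
  [1] u=0 | in ⊥ | out [-5,-3] | ==
  [2] u=1 | in ⊥ | out [-5,2] | ==
  [3] u=2 | in [-5,6] | out [-5,6] | prev ⊥ | push {}
  [4] u=3 | in [-5,6] | out [-5,6] | prev ⊥ | push {}
  [5] u=4 | in ⊥ | out [-6,6] | ==
  [6] u=5 | in [-5,6] | out [1,6] | prev ⊥ | push {2}
  [7] u=6 | in ⊥ | out [-4,6] | ==
  [8] u=2 | in [-5,6] | out [-5,6] | ==

Converged values:
  [0] [-5,-3]
  [1] [-5,2]
  [2] [-5,6]
  [3] [-5,6]
  [4] [-6,6]
  [5] [1,6]
  [6] [-4,6]

yes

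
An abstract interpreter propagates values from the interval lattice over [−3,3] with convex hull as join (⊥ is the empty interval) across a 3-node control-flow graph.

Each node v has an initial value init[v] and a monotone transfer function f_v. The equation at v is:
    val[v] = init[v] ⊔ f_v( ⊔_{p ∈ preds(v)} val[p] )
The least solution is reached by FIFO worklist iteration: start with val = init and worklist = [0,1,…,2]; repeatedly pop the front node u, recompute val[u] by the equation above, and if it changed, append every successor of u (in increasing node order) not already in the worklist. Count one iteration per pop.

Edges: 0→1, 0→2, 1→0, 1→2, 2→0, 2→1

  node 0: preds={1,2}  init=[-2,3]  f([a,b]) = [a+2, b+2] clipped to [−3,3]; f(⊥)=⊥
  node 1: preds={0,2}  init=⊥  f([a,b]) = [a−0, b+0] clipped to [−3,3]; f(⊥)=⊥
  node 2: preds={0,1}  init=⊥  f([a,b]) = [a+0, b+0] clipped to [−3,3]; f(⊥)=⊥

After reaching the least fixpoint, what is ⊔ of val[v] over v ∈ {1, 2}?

[-2,3]

Trace (5 dequeues):
  [1] u=0 | in ⊥ | out [-2,3] | ==
  [2] u=1 | in [-2,3] | out [-2,3] | prev ⊥ | push {0}
  [3] u=2 | in [-2,3] | out [-2,3] | prev ⊥ | push {1}
  [4] u=0 | in [-2,3] | out [-2,3] | ==
  [5] u=1 | in [-2,3] | out [-2,3] | ==

Converged values:
  [0] [-2,3]
  [1] [-2,3]
  [2] [-2,3]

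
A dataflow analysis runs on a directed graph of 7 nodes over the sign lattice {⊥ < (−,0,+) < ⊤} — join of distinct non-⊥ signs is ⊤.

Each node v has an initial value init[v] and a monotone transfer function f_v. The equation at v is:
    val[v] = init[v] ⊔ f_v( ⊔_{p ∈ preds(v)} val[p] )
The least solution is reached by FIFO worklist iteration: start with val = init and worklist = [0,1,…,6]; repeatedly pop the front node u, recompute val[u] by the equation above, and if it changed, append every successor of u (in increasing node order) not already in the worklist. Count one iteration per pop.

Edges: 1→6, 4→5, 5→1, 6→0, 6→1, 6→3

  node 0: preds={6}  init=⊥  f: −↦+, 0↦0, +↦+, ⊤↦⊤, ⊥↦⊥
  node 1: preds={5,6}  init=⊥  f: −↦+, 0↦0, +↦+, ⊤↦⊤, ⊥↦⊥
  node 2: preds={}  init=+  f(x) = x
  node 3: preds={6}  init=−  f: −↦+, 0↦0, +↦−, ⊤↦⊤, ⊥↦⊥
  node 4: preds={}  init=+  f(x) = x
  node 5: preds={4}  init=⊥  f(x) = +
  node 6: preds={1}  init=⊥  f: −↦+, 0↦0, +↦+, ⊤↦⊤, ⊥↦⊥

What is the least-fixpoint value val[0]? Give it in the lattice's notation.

Iteration log — 12 steps:
  step 1. node 0  ⊔preds=⊥  new=⊥  stable
  step 2. node 1  ⊔preds=⊥  new=⊥  stable
  step 3. node 2  ⊔preds=⊥  new=+  stable
  step 4. node 3  ⊔preds=⊥  new=−  stable
  step 5. node 4  ⊔preds=⊥  new=+  stable
  step 6. node 5  ⊔preds=+  new=+  old=⊥  +wl: 1
  step 7. node 6  ⊔preds=⊥  new=⊥  stable
  step 8. node 1  ⊔preds=+  new=+  old=⊥  +wl: 6
  step 9. node 6  ⊔preds=+  new=+  old=⊥  +wl: 0,1,3
  step 10. node 0  ⊔preds=+  new=+  old=⊥  +wl: 
  step 11. node 1  ⊔preds=+  new=+  stable
  step 12. node 3  ⊔preds=+  new=−  stable

Least fixpoint reached:
  node 0: +
  node 1: +
  node 2: +
  node 3: −
  node 4: +
  node 5: +
  node 6: +

+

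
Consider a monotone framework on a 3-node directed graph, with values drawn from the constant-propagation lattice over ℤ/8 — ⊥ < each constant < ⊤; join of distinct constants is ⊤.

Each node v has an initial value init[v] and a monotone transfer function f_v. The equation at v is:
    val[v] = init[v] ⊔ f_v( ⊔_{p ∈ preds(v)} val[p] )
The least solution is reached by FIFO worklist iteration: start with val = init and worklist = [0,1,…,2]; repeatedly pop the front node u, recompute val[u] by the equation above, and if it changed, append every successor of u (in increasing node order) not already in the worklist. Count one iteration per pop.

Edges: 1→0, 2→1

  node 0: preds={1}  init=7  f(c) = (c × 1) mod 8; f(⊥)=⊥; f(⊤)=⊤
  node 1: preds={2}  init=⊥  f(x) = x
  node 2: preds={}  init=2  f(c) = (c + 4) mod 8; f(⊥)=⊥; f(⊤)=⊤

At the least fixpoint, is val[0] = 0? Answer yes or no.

Trace (4 dequeues):
  [1] u=0 | in ⊥ | out 7 | ==
  [2] u=1 | in 2 | out 2 | prev ⊥ | push {0}
  [3] u=2 | in ⊥ | out 2 | ==
  [4] u=0 | in 2 | out ⊤ | prev 7 | push {}

Converged values:
  [0] ⊤
  [1] 2
  [2] 2

no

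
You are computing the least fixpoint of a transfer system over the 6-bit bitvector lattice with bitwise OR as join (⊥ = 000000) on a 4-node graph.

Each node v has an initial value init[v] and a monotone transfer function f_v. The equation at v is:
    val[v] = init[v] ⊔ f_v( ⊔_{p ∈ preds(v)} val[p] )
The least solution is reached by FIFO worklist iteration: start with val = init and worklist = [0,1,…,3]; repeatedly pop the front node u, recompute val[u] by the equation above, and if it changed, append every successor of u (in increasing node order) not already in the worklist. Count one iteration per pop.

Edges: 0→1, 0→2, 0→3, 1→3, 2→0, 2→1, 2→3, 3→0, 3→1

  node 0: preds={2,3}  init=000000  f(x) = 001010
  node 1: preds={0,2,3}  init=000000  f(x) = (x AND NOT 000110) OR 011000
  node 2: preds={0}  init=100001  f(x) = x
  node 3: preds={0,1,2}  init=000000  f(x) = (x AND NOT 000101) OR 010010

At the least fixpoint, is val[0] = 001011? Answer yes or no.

no

Worklist (6 pops):
  #1 pop 0: in=100001 → 001010 (was 000000); enqueue []
  #2 pop 1: in=101011 → 111001 (was 000000); enqueue []
  #3 pop 2: in=001010 → 101011 (was 100001); enqueue [0,1]
  #4 pop 3: in=111011 → 111010 (was 000000); enqueue []
  #5 pop 0: in=111011 → 001010 (no change)
  #6 pop 1: in=111011 → 111001 (no change)

Fixpoint:
  val[0] = 001010
  val[1] = 111001
  val[2] = 101011
  val[3] = 111010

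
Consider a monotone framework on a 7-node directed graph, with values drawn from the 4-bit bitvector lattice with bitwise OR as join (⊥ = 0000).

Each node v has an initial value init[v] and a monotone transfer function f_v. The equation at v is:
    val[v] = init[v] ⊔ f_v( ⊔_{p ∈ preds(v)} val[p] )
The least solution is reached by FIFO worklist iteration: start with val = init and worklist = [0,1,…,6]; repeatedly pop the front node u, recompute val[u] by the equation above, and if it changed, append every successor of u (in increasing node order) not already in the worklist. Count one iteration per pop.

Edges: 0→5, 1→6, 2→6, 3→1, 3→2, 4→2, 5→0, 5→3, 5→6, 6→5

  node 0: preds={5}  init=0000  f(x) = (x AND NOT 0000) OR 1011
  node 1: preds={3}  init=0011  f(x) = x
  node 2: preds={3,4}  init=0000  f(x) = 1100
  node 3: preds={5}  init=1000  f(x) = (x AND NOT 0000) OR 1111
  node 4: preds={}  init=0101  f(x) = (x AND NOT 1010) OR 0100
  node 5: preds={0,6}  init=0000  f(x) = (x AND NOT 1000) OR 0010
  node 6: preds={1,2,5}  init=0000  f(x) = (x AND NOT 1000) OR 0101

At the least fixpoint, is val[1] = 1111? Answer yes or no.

Worklist (16 pops):
  #1 pop 0: in=0000 → 1011 (was 0000); enqueue []
  #2 pop 1: in=1000 → 1011 (was 0011); enqueue []
  #3 pop 2: in=1101 → 1100 (was 0000); enqueue []
  #4 pop 3: in=0000 → 1111 (was 1000); enqueue [1,2]
  #5 pop 4: in=0000 → 0101 (no change)
  #6 pop 5: in=1011 → 0011 (was 0000); enqueue [0,3]
  #7 pop 6: in=1111 → 0111 (was 0000); enqueue [5]
  #8 pop 1: in=1111 → 1111 (was 1011); enqueue [6]
  #9 pop 2: in=1111 → 1100 (no change)
  #10 pop 0: in=0011 → 1011 (no change)
  #11 pop 3: in=0011 → 1111 (no change)
  #12 pop 5: in=1111 → 0111 (was 0011); enqueue [0,3]
  #13 pop 6: in=1111 → 0111 (no change)
  #14 pop 0: in=0111 → 1111 (was 1011); enqueue [5]
  #15 pop 3: in=0111 → 1111 (no change)
  #16 pop 5: in=1111 → 0111 (no change)

Fixpoint:
  val[0] = 1111
  val[1] = 1111
  val[2] = 1100
  val[3] = 1111
  val[4] = 0101
  val[5] = 0111
  val[6] = 0111

yes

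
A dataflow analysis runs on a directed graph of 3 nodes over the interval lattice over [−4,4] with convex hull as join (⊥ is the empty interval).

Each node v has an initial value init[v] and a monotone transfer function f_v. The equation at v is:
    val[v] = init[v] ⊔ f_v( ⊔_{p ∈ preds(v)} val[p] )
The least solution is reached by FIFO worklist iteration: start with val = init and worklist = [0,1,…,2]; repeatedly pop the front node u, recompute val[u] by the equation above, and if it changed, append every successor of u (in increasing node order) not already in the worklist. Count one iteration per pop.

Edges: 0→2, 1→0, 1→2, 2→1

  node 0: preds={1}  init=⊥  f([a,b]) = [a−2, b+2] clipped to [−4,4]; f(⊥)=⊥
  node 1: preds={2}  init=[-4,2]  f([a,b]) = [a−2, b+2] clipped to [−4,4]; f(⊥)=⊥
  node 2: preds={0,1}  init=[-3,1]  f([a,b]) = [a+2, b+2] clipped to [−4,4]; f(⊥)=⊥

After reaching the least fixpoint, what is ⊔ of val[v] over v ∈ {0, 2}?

Iteration log — 7 steps:
  step 1. node 0  ⊔preds=[-4,2]  new=[-4,4]  old=⊥  +wl: 
  step 2. node 1  ⊔preds=[-3,1]  new=[-4,3]  old=[-4,2]  +wl: 0
  step 3. node 2  ⊔preds=[-4,4]  new=[-3,4]  old=[-3,1]  +wl: 1
  step 4. node 0  ⊔preds=[-4,3]  new=[-4,4]  stable
  step 5. node 1  ⊔preds=[-3,4]  new=[-4,4]  old=[-4,3]  +wl: 0,2
  step 6. node 0  ⊔preds=[-4,4]  new=[-4,4]  stable
  step 7. node 2  ⊔preds=[-4,4]  new=[-3,4]  stable

Least fixpoint reached:
  node 0: [-4,4]
  node 1: [-4,4]
  node 2: [-3,4]

[-4,4]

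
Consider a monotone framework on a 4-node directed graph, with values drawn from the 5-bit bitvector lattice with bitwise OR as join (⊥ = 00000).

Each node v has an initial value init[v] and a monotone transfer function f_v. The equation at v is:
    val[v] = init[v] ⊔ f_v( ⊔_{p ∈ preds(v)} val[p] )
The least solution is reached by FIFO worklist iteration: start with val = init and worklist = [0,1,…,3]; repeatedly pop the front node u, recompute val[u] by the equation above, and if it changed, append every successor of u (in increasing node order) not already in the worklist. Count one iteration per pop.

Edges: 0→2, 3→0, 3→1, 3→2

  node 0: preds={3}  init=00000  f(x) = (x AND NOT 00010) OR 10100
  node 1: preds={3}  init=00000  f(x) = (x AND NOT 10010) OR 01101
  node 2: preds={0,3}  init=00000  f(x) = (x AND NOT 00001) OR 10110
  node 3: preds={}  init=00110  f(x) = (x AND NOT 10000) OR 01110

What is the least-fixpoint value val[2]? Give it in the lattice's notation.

Iteration log — 7 steps:
  step 1. node 0  ⊔preds=00110  new=10100  old=00000  +wl: 
  step 2. node 1  ⊔preds=00110  new=01101  old=00000  +wl: 
  step 3. node 2  ⊔preds=10110  new=10110  old=00000  +wl: 
  step 4. node 3  ⊔preds=00000  new=01110  old=00110  +wl: 0,1,2
  step 5. node 0  ⊔preds=01110  new=11100  old=10100  +wl: 
  step 6. node 1  ⊔preds=01110  new=01101  stable
  step 7. node 2  ⊔preds=11110  new=11110  old=10110  +wl: 

Least fixpoint reached:
  node 0: 11100
  node 1: 01101
  node 2: 11110
  node 3: 01110

11110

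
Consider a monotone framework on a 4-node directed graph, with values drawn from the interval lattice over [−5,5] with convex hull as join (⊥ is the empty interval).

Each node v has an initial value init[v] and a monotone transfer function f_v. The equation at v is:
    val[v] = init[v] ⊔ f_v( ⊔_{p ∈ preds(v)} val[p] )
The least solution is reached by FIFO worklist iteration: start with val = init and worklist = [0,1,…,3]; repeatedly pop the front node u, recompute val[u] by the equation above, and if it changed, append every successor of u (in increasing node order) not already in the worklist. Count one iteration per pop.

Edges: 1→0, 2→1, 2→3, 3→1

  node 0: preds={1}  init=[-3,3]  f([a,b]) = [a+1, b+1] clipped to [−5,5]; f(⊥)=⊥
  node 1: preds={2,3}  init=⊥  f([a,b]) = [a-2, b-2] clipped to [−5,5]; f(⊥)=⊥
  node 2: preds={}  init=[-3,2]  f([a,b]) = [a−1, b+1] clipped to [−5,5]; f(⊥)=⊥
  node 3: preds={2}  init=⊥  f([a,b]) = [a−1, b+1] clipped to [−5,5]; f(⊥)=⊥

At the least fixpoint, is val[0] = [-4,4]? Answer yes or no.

Trace (7 dequeues):
  [1] u=0 | in ⊥ | out [-3,3] | ==
  [2] u=1 | in [-3,2] | out [-5,0] | prev ⊥ | push {0}
  [3] u=2 | in ⊥ | out [-3,2] | ==
  [4] u=3 | in [-3,2] | out [-4,3] | prev ⊥ | push {1}
  [5] u=0 | in [-5,0] | out [-4,3] | prev [-3,3] | push {}
  [6] u=1 | in [-4,3] | out [-5,1] | prev [-5,0] | push {0}
  [7] u=0 | in [-5,1] | out [-4,3] | ==

Converged values:
  [0] [-4,3]
  [1] [-5,1]
  [2] [-3,2]
  [3] [-4,3]

no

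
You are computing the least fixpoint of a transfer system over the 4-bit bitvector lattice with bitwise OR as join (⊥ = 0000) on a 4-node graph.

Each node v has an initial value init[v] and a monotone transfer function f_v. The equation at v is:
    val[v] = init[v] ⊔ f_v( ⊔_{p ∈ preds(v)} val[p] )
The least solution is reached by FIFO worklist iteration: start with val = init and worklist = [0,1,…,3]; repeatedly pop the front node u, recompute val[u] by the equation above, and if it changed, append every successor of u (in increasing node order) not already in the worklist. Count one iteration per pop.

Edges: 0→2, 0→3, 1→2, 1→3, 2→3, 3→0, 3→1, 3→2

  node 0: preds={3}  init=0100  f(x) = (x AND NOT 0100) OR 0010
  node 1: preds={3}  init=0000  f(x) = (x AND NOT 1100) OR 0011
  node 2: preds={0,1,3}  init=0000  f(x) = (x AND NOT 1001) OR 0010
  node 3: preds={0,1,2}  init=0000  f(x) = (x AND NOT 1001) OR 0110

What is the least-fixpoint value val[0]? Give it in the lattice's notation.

Trace (7 dequeues):
  [1] u=0 | in 0000 | out 0110 | prev 0100 | push {}
  [2] u=1 | in 0000 | out 0011 | prev 0000 | push {}
  [3] u=2 | in 0111 | out 0110 | prev 0000 | push {}
  [4] u=3 | in 0111 | out 0110 | prev 0000 | push {0,1,2}
  [5] u=0 | in 0110 | out 0110 | ==
  [6] u=1 | in 0110 | out 0011 | ==
  [7] u=2 | in 0111 | out 0110 | ==

Converged values:
  [0] 0110
  [1] 0011
  [2] 0110
  [3] 0110

0110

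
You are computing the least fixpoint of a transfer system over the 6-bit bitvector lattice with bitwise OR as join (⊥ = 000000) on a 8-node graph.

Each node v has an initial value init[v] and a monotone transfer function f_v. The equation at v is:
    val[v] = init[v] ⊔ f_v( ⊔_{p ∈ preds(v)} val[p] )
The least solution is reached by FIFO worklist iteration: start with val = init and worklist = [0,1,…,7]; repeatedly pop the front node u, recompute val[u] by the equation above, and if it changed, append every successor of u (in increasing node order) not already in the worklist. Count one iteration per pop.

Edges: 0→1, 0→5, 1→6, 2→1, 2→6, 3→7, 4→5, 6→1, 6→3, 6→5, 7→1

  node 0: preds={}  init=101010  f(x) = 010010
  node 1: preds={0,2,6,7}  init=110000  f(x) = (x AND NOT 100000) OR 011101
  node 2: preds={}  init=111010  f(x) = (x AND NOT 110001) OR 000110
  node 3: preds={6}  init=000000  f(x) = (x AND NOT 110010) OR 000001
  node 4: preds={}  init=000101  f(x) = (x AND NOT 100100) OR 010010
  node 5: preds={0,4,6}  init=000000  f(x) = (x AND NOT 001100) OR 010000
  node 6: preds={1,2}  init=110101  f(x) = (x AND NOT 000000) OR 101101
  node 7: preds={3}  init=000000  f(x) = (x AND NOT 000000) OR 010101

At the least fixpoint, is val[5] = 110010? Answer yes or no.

no

Iteration log — 13 steps:
  step 1. node 0  ⊔preds=000000  new=111010  old=101010  +wl: 
  step 2. node 1  ⊔preds=111111  new=111111  old=110000  +wl: 
  step 3. node 2  ⊔preds=000000  new=111110  old=111010  +wl: 1
  step 4. node 3  ⊔preds=110101  new=000101  old=000000  +wl: 
  step 5. node 4  ⊔preds=000000  new=010111  old=000101  +wl: 
  step 6. node 5  ⊔preds=111111  new=110011  old=000000  +wl: 
  step 7. node 6  ⊔preds=111111  new=111111  old=110101  +wl: 3,5
  step 8. node 7  ⊔preds=000101  new=010101  old=000000  +wl: 
  step 9. node 1  ⊔preds=111111  new=111111  stable
  step 10. node 3  ⊔preds=111111  new=001101  old=000101  +wl: 7
  step 11. node 5  ⊔preds=111111  new=110011  stable
  step 12. node 7  ⊔preds=001101  new=011101  old=010101  +wl: 1
  step 13. node 1  ⊔preds=111111  new=111111  stable

Least fixpoint reached:
  node 0: 111010
  node 1: 111111
  node 2: 111110
  node 3: 001101
  node 4: 010111
  node 5: 110011
  node 6: 111111
  node 7: 011101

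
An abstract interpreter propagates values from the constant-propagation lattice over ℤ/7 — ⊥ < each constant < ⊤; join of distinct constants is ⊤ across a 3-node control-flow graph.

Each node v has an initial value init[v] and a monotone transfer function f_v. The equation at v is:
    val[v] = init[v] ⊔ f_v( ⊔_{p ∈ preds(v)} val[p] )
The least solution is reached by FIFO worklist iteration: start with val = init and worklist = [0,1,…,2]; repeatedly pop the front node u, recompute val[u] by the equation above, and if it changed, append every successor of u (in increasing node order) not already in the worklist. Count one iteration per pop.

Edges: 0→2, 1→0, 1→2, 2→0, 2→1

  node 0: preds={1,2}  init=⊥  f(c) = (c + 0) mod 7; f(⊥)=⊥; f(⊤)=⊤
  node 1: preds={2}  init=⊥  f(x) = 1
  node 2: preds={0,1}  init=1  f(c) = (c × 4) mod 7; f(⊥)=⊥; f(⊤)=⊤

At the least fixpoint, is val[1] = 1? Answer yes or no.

Worklist (6 pops):
  #1 pop 0: in=1 → 1 (was ⊥); enqueue []
  #2 pop 1: in=1 → 1 (was ⊥); enqueue [0]
  #3 pop 2: in=1 → ⊤ (was 1); enqueue [1]
  #4 pop 0: in=⊤ → ⊤ (was 1); enqueue [2]
  #5 pop 1: in=⊤ → 1 (no change)
  #6 pop 2: in=⊤ → ⊤ (no change)

Fixpoint:
  val[0] = ⊤
  val[1] = 1
  val[2] = ⊤

yes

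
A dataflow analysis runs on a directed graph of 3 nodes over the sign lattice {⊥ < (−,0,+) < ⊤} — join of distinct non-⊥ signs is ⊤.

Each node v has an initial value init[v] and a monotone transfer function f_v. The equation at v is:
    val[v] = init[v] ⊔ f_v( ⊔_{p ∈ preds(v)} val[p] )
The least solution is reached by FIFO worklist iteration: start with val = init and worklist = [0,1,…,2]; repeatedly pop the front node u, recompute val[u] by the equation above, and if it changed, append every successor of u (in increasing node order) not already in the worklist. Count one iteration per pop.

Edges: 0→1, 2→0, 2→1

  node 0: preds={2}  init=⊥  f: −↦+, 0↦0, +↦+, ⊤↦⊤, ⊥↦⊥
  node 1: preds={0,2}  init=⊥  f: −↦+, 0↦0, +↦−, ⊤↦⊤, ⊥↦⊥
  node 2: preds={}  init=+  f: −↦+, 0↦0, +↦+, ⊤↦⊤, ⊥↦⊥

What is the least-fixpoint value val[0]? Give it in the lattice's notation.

+

Worklist (3 pops):
  #1 pop 0: in=+ → + (was ⊥); enqueue []
  #2 pop 1: in=+ → − (was ⊥); enqueue []
  #3 pop 2: in=⊥ → + (no change)

Fixpoint:
  val[0] = +
  val[1] = −
  val[2] = +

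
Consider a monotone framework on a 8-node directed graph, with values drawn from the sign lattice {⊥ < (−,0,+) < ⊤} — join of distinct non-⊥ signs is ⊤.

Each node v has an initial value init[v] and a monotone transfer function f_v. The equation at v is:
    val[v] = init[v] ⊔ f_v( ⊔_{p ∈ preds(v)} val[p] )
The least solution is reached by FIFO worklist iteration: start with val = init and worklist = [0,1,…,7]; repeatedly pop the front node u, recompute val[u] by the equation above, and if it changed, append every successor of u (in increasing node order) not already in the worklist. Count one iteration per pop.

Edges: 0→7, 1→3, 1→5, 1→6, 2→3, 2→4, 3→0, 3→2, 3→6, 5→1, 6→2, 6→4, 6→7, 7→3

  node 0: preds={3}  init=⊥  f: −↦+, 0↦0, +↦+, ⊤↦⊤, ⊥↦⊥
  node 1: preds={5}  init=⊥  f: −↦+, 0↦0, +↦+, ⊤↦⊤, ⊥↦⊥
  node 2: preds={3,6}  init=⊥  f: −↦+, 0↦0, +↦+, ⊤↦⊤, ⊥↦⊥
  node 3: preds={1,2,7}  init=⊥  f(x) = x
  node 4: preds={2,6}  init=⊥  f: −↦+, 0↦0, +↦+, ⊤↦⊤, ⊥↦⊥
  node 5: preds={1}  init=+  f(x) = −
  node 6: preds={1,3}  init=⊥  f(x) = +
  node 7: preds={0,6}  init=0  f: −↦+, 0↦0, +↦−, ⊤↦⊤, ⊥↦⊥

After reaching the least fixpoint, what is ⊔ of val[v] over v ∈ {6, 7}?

Trace (16 dequeues):
  [1] u=0 | in ⊥ | out ⊥ | ==
  [2] u=1 | in + | out + | prev ⊥ | push {}
  [3] u=2 | in ⊥ | out ⊥ | ==
  [4] u=3 | in ⊤ | out ⊤ | prev ⊥ | push {0,2}
  [5] u=4 | in ⊥ | out ⊥ | ==
  [6] u=5 | in + | out ⊤ | prev + | push {1}
  [7] u=6 | in ⊤ | out + | prev ⊥ | push {4}
  [8] u=7 | in + | out ⊤ | prev 0 | push {3}
  [9] u=0 | in ⊤ | out ⊤ | prev ⊥ | push {7}
  [10] u=2 | in ⊤ | out ⊤ | prev ⊥ | push {}
  [11] u=1 | in ⊤ | out ⊤ | prev + | push {5,6}
  [12] u=4 | in ⊤ | out ⊤ | prev ⊥ | push {}
  [13] u=3 | in ⊤ | out ⊤ | ==
  [14] u=7 | in ⊤ | out ⊤ | ==
  [15] u=5 | in ⊤ | out ⊤ | ==
  [16] u=6 | in ⊤ | out + | ==

Converged values:
  [0] ⊤
  [1] ⊤
  [2] ⊤
  [3] ⊤
  [4] ⊤
  [5] ⊤
  [6] +
  [7] ⊤

⊤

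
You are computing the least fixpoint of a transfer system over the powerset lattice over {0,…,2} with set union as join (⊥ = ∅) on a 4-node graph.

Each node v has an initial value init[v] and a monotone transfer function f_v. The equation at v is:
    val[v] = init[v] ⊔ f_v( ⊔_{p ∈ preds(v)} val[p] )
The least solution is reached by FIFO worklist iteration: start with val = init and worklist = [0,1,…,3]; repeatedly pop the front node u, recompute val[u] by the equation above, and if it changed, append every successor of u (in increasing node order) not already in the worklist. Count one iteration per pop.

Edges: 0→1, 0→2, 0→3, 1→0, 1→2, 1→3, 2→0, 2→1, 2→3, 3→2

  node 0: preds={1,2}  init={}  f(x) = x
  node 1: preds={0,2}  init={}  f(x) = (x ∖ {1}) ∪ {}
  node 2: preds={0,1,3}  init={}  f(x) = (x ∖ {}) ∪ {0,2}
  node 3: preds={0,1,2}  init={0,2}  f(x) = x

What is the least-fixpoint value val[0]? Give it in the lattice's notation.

{0,2}

Trace (9 dequeues):
  [1] u=0 | in {} | out {} | ==
  [2] u=1 | in {} | out {} | ==
  [3] u=2 | in {0,2} | out {0,2} | prev {} | push {0,1}
  [4] u=3 | in {0,2} | out {0,2} | ==
  [5] u=0 | in {0,2} | out {0,2} | prev {} | push {2,3}
  [6] u=1 | in {0,2} | out {0,2} | prev {} | push {0}
  [7] u=2 | in {0,2} | out {0,2} | ==
  [8] u=3 | in {0,2} | out {0,2} | ==
  [9] u=0 | in {0,2} | out {0,2} | ==

Converged values:
  [0] {0,2}
  [1] {0,2}
  [2] {0,2}
  [3] {0,2}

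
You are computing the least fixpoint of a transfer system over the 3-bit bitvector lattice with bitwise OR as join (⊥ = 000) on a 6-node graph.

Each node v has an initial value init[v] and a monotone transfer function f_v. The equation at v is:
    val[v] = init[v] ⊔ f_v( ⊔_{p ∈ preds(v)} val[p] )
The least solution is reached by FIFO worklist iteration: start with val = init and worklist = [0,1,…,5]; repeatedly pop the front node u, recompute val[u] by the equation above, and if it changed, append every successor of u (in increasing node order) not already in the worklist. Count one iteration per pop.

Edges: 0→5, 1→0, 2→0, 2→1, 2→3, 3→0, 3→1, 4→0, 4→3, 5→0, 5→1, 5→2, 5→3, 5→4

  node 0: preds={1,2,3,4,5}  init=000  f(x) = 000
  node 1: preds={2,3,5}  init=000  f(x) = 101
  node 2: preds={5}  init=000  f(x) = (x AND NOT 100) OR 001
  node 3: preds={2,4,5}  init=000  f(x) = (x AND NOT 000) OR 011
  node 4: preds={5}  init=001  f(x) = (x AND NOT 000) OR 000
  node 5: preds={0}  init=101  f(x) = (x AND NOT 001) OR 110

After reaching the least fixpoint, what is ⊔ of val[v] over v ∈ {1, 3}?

111

Worklist (14 pops):
  #1 pop 0: in=101 → 000 (no change)
  #2 pop 1: in=101 → 101 (was 000); enqueue [0]
  #3 pop 2: in=101 → 001 (was 000); enqueue [1]
  #4 pop 3: in=101 → 111 (was 000); enqueue []
  #5 pop 4: in=101 → 101 (was 001); enqueue [3]
  #6 pop 5: in=000 → 111 (was 101); enqueue [2,4]
  #7 pop 0: in=111 → 000 (no change)
  #8 pop 1: in=111 → 101 (no change)
  #9 pop 3: in=111 → 111 (no change)
  #10 pop 2: in=111 → 011 (was 001); enqueue [0,1,3]
  #11 pop 4: in=111 → 111 (was 101); enqueue []
  #12 pop 0: in=111 → 000 (no change)
  #13 pop 1: in=111 → 101 (no change)
  #14 pop 3: in=111 → 111 (no change)

Fixpoint:
  val[0] = 000
  val[1] = 101
  val[2] = 011
  val[3] = 111
  val[4] = 111
  val[5] = 111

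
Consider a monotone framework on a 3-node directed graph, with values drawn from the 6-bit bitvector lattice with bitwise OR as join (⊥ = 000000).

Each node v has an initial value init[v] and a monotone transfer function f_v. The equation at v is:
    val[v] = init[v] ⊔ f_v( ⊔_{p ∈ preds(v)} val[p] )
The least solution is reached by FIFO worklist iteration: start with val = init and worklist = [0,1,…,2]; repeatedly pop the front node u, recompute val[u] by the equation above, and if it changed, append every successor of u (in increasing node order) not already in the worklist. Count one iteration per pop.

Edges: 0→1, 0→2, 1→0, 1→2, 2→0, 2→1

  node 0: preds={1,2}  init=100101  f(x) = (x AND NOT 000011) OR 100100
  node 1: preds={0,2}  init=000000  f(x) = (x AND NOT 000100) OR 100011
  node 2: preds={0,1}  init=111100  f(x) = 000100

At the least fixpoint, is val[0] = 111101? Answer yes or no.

Worklist (4 pops):
  #1 pop 0: in=111100 → 111101 (was 100101); enqueue []
  #2 pop 1: in=111101 → 111011 (was 000000); enqueue [0]
  #3 pop 2: in=111111 → 111100 (no change)
  #4 pop 0: in=111111 → 111101 (no change)

Fixpoint:
  val[0] = 111101
  val[1] = 111011
  val[2] = 111100

yes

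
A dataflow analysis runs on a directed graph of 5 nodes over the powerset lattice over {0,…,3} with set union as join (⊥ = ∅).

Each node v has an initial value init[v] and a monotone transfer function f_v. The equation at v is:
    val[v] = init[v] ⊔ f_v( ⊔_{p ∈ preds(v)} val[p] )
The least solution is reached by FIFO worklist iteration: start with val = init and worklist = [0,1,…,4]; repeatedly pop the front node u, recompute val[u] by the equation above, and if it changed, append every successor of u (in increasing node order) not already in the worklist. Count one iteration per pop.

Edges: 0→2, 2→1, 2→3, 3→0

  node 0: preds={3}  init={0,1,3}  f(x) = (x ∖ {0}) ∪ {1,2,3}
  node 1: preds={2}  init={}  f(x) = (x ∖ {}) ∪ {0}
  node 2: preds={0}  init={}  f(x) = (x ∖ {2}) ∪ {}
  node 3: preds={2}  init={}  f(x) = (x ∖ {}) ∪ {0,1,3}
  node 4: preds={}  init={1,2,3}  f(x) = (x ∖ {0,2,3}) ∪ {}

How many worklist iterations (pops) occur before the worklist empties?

Worklist (7 pops):
  #1 pop 0: in={} → {0,1,2,3} (was {0,1,3}); enqueue []
  #2 pop 1: in={} → {0} (was {}); enqueue []
  #3 pop 2: in={0,1,2,3} → {0,1,3} (was {}); enqueue [1]
  #4 pop 3: in={0,1,3} → {0,1,3} (was {}); enqueue [0]
  #5 pop 4: in={} → {1,2,3} (no change)
  #6 pop 1: in={0,1,3} → {0,1,3} (was {0}); enqueue []
  #7 pop 0: in={0,1,3} → {0,1,2,3} (no change)

Fixpoint:
  val[0] = {0,1,2,3}
  val[1] = {0,1,3}
  val[2] = {0,1,3}
  val[3] = {0,1,3}
  val[4] = {1,2,3}

7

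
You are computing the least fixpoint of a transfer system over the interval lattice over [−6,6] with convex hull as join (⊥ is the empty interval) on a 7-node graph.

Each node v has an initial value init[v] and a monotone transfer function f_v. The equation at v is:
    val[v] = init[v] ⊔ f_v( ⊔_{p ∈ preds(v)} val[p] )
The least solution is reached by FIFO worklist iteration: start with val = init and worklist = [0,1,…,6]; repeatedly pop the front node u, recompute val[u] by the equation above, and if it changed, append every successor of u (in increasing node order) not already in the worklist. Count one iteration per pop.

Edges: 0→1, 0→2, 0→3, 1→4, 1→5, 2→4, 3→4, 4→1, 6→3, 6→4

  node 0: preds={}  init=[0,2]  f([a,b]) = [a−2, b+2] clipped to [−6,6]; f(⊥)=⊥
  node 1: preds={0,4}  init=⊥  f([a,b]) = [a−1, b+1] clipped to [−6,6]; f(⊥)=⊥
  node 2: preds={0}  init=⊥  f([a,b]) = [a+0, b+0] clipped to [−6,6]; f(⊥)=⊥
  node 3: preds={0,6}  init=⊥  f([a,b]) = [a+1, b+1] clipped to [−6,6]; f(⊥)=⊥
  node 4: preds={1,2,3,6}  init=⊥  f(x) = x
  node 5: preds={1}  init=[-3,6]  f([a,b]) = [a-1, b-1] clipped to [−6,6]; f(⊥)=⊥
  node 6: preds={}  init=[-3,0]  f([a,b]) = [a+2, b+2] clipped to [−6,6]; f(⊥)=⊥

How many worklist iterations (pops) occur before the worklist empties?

17

Trace (17 dequeues):
  [1] u=0 | in ⊥ | out [0,2] | ==
  [2] u=1 | in [0,2] | out [-1,3] | prev ⊥ | push {}
  [3] u=2 | in [0,2] | out [0,2] | prev ⊥ | push {}
  [4] u=3 | in [-3,2] | out [-2,3] | prev ⊥ | push {}
  [5] u=4 | in [-3,3] | out [-3,3] | prev ⊥ | push {1}
  [6] u=5 | in [-1,3] | out [-3,6] | ==
  [7] u=6 | in ⊥ | out [-3,0] | ==
  [8] u=1 | in [-3,3] | out [-4,4] | prev [-1,3] | push {4,5}
  [9] u=4 | in [-4,4] | out [-4,4] | prev [-3,3] | push {1}
  [10] u=5 | in [-4,4] | out [-5,6] | prev [-3,6] | push {}
  [11] u=1 | in [-4,4] | out [-5,5] | prev [-4,4] | push {4,5}
  [12] u=4 | in [-5,5] | out [-5,5] | prev [-4,4] | push {1}
  [13] u=5 | in [-5,5] | out [-6,6] | prev [-5,6] | push {}
  [14] u=1 | in [-5,5] | out [-6,6] | prev [-5,5] | push {4,5}
  [15] u=4 | in [-6,6] | out [-6,6] | prev [-5,5] | push {1}
  [16] u=5 | in [-6,6] | out [-6,6] | ==
  [17] u=1 | in [-6,6] | out [-6,6] | ==

Converged values:
  [0] [0,2]
  [1] [-6,6]
  [2] [0,2]
  [3] [-2,3]
  [4] [-6,6]
  [5] [-6,6]
  [6] [-3,0]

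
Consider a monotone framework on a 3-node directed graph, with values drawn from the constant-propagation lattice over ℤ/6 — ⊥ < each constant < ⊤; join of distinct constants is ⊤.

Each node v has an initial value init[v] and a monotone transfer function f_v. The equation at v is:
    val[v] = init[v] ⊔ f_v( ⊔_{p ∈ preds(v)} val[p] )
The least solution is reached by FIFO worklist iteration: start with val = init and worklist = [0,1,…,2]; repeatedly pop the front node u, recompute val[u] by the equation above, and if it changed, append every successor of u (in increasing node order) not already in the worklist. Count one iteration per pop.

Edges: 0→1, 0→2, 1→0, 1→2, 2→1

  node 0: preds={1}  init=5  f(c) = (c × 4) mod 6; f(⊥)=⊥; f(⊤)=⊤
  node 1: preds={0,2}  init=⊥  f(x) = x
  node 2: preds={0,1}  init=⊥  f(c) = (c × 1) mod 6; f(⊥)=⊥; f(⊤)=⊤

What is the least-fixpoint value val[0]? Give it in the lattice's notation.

Iteration log — 8 steps:
  step 1. node 0  ⊔preds=⊥  new=5  stable
  step 2. node 1  ⊔preds=5  new=5  old=⊥  +wl: 0
  step 3. node 2  ⊔preds=5  new=5  old=⊥  +wl: 1
  step 4. node 0  ⊔preds=5  new=⊤  old=5  +wl: 2
  step 5. node 1  ⊔preds=⊤  new=⊤  old=5  +wl: 0
  step 6. node 2  ⊔preds=⊤  new=⊤  old=5  +wl: 1
  step 7. node 0  ⊔preds=⊤  new=⊤  stable
  step 8. node 1  ⊔preds=⊤  new=⊤  stable

Least fixpoint reached:
  node 0: ⊤
  node 1: ⊤
  node 2: ⊤

⊤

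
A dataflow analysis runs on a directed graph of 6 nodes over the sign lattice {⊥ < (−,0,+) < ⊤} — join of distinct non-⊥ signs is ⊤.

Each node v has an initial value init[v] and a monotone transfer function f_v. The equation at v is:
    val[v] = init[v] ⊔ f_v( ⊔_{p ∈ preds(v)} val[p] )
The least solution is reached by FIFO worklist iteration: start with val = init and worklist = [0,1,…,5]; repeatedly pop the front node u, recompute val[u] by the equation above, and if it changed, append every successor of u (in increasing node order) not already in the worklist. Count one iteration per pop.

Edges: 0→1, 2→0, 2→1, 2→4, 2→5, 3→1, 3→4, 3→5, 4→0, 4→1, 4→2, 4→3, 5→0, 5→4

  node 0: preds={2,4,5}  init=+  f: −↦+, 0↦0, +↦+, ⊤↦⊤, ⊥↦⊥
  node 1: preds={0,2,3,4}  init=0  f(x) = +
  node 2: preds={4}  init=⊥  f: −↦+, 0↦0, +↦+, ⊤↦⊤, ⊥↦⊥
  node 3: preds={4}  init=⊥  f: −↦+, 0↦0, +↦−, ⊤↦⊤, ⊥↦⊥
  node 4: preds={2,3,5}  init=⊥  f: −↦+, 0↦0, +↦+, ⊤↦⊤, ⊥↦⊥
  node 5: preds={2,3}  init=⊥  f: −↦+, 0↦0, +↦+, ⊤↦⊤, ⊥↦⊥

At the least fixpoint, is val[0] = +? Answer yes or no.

yes

Trace (6 dequeues):
  [1] u=0 | in ⊥ | out + | ==
  [2] u=1 | in + | out ⊤ | prev 0 | push {}
  [3] u=2 | in ⊥ | out ⊥ | ==
  [4] u=3 | in ⊥ | out ⊥ | ==
  [5] u=4 | in ⊥ | out ⊥ | ==
  [6] u=5 | in ⊥ | out ⊥ | ==

Converged values:
  [0] +
  [1] ⊤
  [2] ⊥
  [3] ⊥
  [4] ⊥
  [5] ⊥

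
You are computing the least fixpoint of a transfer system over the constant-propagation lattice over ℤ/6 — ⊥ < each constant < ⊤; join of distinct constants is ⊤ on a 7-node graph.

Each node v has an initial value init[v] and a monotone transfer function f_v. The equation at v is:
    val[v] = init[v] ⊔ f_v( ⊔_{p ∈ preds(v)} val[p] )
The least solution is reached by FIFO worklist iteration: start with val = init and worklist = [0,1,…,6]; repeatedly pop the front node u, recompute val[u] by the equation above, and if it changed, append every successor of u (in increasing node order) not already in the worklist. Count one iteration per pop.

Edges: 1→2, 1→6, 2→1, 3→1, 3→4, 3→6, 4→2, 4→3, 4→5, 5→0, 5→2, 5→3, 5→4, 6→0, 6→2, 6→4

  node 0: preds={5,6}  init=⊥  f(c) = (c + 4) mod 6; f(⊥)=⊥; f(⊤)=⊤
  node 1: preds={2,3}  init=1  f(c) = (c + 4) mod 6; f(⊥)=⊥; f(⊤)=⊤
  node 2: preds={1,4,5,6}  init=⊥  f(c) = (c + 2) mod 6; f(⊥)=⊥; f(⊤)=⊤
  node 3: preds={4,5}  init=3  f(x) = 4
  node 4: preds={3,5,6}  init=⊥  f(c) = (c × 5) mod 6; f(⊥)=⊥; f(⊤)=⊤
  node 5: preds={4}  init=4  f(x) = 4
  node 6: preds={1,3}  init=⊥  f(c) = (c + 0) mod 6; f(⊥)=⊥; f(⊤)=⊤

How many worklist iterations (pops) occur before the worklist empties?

13

Worklist (13 pops):
  #1 pop 0: in=4 → 2 (was ⊥); enqueue []
  #2 pop 1: in=3 → 1 (no change)
  #3 pop 2: in=⊤ → ⊤ (was ⊥); enqueue [1]
  #4 pop 3: in=4 → ⊤ (was 3); enqueue []
  #5 pop 4: in=⊤ → ⊤ (was ⊥); enqueue [2,3]
  #6 pop 5: in=⊤ → 4 (no change)
  #7 pop 6: in=⊤ → ⊤ (was ⊥); enqueue [0,4]
  #8 pop 1: in=⊤ → ⊤ (was 1); enqueue [6]
  #9 pop 2: in=⊤ → ⊤ (no change)
  #10 pop 3: in=⊤ → ⊤ (no change)
  #11 pop 0: in=⊤ → ⊤ (was 2); enqueue []
  #12 pop 4: in=⊤ → ⊤ (no change)
  #13 pop 6: in=⊤ → ⊤ (no change)

Fixpoint:
  val[0] = ⊤
  val[1] = ⊤
  val[2] = ⊤
  val[3] = ⊤
  val[4] = ⊤
  val[5] = 4
  val[6] = ⊤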